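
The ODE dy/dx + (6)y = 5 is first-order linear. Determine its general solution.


P(x) = 6, Q(x) = 5; integrating factor μ = e^(6x).
(μ y)' = 5e^(6x) ⇒ μ y = (5/6)e^(6x) + C.
Divide by μ: y = 5/6 + Ce^(-6x).


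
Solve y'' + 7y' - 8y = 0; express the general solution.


Characteristic equation: r² + 7r - 8 = 0.
Factor: (r - 1)(r + 8) = 0 ⇒ r = 1, -8 (distinct real).
General solution: y = C₁e^(x) + C₂e^(-8x).


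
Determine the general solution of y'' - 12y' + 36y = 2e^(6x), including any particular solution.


Characteristic polynomial (r - 6)² = 0; repeated root r = 6.
y_h = (C₁ + C₂x)e^(6x). Forcing matches the repeated root (resonance), so try y_p = Ax² e^(6x).
Substitute and solve for A: 2A = 2, so A = 1.
General solution: y = (C₁ + C₂x + x²)e^(6x).


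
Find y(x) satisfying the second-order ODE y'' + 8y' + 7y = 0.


Characteristic equation: r² + 8r + 7 = 0.
Factor: (r + 7)(r + 1) = 0 ⇒ r = -7, -1 (distinct real).
General solution: y = C₁e^(-7x) + C₂e^(-x).


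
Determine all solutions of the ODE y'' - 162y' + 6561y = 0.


Characteristic equation: r² - 162r + 6561 = 0, i.e. (r - 81)² = 0.
Repeated root r = 81; include an x factor for the second linearly independent solution.
General solution: y = (C₁ + C₂x)e^(81x).


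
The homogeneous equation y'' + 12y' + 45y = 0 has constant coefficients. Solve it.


Characteristic equation: r² + 12r + 45 = 0.
Discriminant is negative; roots r = -6 ± 3i (complex conjugate pair).
General solution uses e^(α x)(C₁ cos(β x) + C₂ sin(β x)): y = e^(-6x)(C₁cos(3x) + C₂sin(3x)).


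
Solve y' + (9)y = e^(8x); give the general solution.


P(x) = 9 ⇒ μ = e^(9x).
(μ y)' = e^(17x) ⇒ μ y = e^(17x)/17 + C.
Divide by μ: y = (1/17)e^(8x) + Ce^(-9x).


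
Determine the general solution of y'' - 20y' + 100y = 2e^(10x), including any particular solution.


Characteristic polynomial (r - 10)² = 0; repeated root r = 10.
y_h = (C₁ + C₂x)e^(10x). Forcing matches the repeated root (resonance), so try y_p = Ax² e^(10x).
Substitute and solve for A: 2A = 2, so A = 1.
General solution: y = (C₁ + C₂x + x²)e^(10x).


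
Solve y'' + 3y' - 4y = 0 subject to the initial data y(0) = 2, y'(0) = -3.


Characteristic roots of r² + 3r - 4 = 0 are -4, 1.
General solution y = c₁ e^(-4x) + c₂ e^(x).
Apply y(0) = 2: c₁ + c₂ = 2. Apply y'(0) = -3: -4 c₁ + 1 c₂ = -3.
Solve: c₁ = 1, c₂ = 1.
Particular solution: y = e^(-4x) + e^(x).


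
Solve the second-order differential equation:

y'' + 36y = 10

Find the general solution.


Homogeneous part: r² + 36 = 0 ⇒ r = ±6i, so y_h = C₁cos(6x) + C₂sin(6x).
Try constant y_p = A; plug in: 36A = 10 ⇒ A = 5/18.
General solution: y = C₁cos(6x) + C₂sin(6x) + 5/18.


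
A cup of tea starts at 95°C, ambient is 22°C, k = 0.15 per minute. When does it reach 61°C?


From T(t) = T_a + (T₀ - T_a)e^(-kt), set T(t) = 61:
(61 - 22) / (95 - 22) = e^(-0.15t), so t = -ln(0.534)/0.15 ≈ 4.2 minutes.


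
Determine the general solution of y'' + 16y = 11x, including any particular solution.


Homogeneous: r² + 16 = 0 ⇒ r = ±4i, y_h = C₁cos(4x) + C₂sin(4x).
Polynomial forcing; try y_p = Ax + B. Then y_p'' + 16 y_p = 16(Ax + B) = 11x, so B = 0 and A = 11/16.
General solution: y = C₁cos(4x) + C₂sin(4x) + (11/16)x.


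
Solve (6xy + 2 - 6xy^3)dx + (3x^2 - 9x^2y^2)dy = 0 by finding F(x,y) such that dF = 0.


Check exactness: ∂M/∂y = 6x - 18xy^2 and ∂N/∂x = 6x - 18xy^2; equal, so the equation is exact.
Integrate M with respect to x (treating y as constant): ∫M dx = 3x^2y + 2x - 3x^2y^3 + h(y).
Differentiate w.r.t. y and set equal to N: all terms match, so h'(y) = 0 and h is a constant absorbed into C.
General solution: 3x^2y + 2x - 3x^2y^3 = C.


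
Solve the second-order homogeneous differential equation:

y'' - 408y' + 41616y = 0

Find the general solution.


Characteristic equation: r² - 408r + 41616 = 0, i.e. (r - 204)² = 0.
Repeated root r = 204; include an x factor for the second linearly independent solution.
General solution: y = (C₁ + C₂x)e^(204x).


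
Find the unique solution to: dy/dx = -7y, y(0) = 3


General solution of y' = -7y is y = Ce^(-7x).
Apply y(0) = 3: C = 3.
Particular solution: y = 3e^(-7x).


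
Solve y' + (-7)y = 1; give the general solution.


P(x) = -7 ⇒ μ = e^(-7x).
(μ y)' = e^(-7x) ⇒ μ y = -(1/7)e^(-7x) + C.
Divide by μ: y = -1/7 + Ce^(7x).


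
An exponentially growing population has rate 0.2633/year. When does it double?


Exponential growth: P(t) = P₀ e^(0.2633t). Set P(t)/P₀ = 2: e^(0.2633t) = 2.
Solve: t = ln(2)/0.2633 ≈ 2.63 years.


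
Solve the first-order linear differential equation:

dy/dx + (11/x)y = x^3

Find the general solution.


P(x) = 11/x ⇒ μ = x^11.
(x^11 y)' = x^14 ⇒ x^11 y = x^15/(15) + C.
Solve for y: y = (1/15)x^4 + C/x^11.


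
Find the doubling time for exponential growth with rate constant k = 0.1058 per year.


Exponential growth: P(t) = P₀ e^(0.1058t). Set P(t)/P₀ = 2: e^(0.1058t) = 2.
Solve: t = ln(2)/0.1058 ≈ 6.55 years.


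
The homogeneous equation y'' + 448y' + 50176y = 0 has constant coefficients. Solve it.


Characteristic equation: r² + 448r + 50176 = 0, i.e. (r + 224)² = 0.
Repeated root r = -224; include an x factor for the second linearly independent solution.
General solution: y = (C₁ + C₂x)e^(-224x).


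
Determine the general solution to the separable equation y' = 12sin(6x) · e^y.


Separate: e^(-y) dy = 12sin(6x) dx.
Integrate: -e^(-y) = -2cos(6x) + C₀.
Rearrange: e^(-y) = 2cos(6x) + C.


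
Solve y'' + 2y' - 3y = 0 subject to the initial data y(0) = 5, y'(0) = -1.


Characteristic roots of r² + 2r - 3 = 0 are 1, -3.
General solution y = c₁ e^(x) + c₂ e^(-3x).
Apply y(0) = 5: c₁ + c₂ = 5. Apply y'(0) = -1: 1 c₁ - 3 c₂ = -1.
Solve: c₁ = 7/2, c₂ = 3/2.
Particular solution: y = (7/2)e^(x) + (3/2)e^(-3x).


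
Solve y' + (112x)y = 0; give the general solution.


P(x) = 112x ⇒ μ = e^(56x²).
Q(x) = 0 so μ y is constant: y = Ce^(-56x²).


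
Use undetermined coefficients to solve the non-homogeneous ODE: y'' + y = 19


Homogeneous part: r² + 1 = 0 ⇒ r = ±1i, so y_h = C₁cos(x) + C₂sin(x).
Try constant y_p = A; plug in: 1A = 19 ⇒ A = 19.
General solution: y = C₁cos(x) + C₂sin(x) + 19.


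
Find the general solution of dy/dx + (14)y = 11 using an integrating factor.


P(x) = 14, Q(x) = 11; integrating factor μ = e^(14x).
(μ y)' = 11e^(14x) ⇒ μ y = (11/14)e^(14x) + C.
Divide by μ: y = 11/14 + Ce^(-14x).


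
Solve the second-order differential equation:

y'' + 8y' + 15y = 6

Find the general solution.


Characteristic roots of r² + 8r + 15 = 0 are -3, -5.
y_h = C₁e^(-3x) + C₂e^(-5x).
Constant forcing; try y_p = A. Then 15A = 6 ⇒ A = 2/5.
General solution: y = C₁e^(-3x) + C₂e^(-5x) + 2/5.


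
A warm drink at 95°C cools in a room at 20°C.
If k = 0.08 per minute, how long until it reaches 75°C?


From T(t) = T_a + (T₀ - T_a)e^(-kt), set T(t) = 75:
(75 - 20) / (95 - 20) = e^(-0.08t), so t = -ln(0.733)/0.08 ≈ 3.9 minutes.


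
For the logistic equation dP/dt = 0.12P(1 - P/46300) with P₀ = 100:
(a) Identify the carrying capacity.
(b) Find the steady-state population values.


Logistic ODE dP/dt = 0.12P(1 - P/46300) has equilibria where dP/dt = 0, i.e. P = 0 or P = 46300.
The coefficient (1 - P/K) = 0 when P = K, identifying K = 46300 as the carrying capacity.
(a) K = 46300; (b) equilibria P = 0 and P = 46300.


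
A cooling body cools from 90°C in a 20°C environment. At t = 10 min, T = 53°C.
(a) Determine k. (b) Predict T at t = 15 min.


Newton's law: T(t) = T_a + (T₀ - T_a)e^(-kt).
(a) Use T(10) = 53: (53 - 20)/(90 - 20) = e^(-k·10), so k = -ln(0.471)/10 ≈ 0.0752.
(b) Apply k to t = 15: T(15) = 20 + (70)e^(-1.128) ≈ 42.7°C.


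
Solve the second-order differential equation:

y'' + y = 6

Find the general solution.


Homogeneous part: r² + 1 = 0 ⇒ r = ±1i, so y_h = C₁cos(x) + C₂sin(x).
Try constant y_p = A; plug in: 1A = 6 ⇒ A = 6.
General solution: y = C₁cos(x) + C₂sin(x) + 6.


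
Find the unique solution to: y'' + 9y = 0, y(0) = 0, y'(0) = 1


Characteristic roots of r² + 9 = 0 are ±3i, so y = C₁cos(3x) + C₂sin(3x).
Apply y(0) = 0: C₁ = 0. Differentiate and apply y'(0) = 1: 3·C₂ = 1, so C₂ = 1/3.
Particular solution: y = (1/3)sin(3x).


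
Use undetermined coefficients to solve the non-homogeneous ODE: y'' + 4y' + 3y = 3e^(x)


Characteristic roots of r² + 4r + 3 = 0 are -3, -1.
y_h = C₁e^(-3x) + C₂e^(-x).
Forcing exponent 1 is not a characteristic root; try y_p = Ae^(x).
Substitute: A·(1 + (4)·1 + (3)) = A·8 = 3, so A = 3/8.
General solution: y = C₁e^(-3x) + C₂e^(-x) + (3/8)e^(x).


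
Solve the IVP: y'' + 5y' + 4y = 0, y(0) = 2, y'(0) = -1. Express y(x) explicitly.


Characteristic roots of r² + 5r + 4 = 0 are -1, -4.
General solution y = c₁ e^(-x) + c₂ e^(-4x).
Apply y(0) = 2: c₁ + c₂ = 2. Apply y'(0) = -1: -1 c₁ - 4 c₂ = -1.
Solve: c₁ = 7/3, c₂ = -1/3.
Particular solution: y = (7/3)e^(-x) - (1/3)e^(-4x).


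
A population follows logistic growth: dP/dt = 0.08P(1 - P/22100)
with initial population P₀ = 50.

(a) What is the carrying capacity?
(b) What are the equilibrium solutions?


Logistic ODE dP/dt = 0.08P(1 - P/22100) has equilibria where dP/dt = 0, i.e. P = 0 or P = 22100.
The coefficient (1 - P/K) = 0 when P = K, identifying K = 22100 as the carrying capacity.
(a) K = 22100; (b) equilibria P = 0 and P = 22100.


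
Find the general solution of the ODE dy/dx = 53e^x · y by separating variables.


Separate variables: dy/y = 53e^x dx.
Integrate: ln|y| = 53e^x + C₀.
Exponentiate: y = Ce^(53e^x).


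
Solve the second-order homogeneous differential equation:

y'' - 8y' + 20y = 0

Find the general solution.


Characteristic equation: r² - 8r + 20 = 0.
Discriminant is negative; roots r = 4 ± 2i (complex conjugate pair).
General solution uses e^(α x)(C₁ cos(β x) + C₂ sin(β x)): y = e^(4x)(C₁cos(2x) + C₂sin(2x)).


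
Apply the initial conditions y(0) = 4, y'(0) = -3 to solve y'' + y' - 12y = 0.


Characteristic roots of r² + r - 12 = 0 are -4, 3.
General solution y = c₁ e^(-4x) + c₂ e^(3x).
Apply y(0) = 4: c₁ + c₂ = 4. Apply y'(0) = -3: -4 c₁ + 3 c₂ = -3.
Solve: c₁ = 15/7, c₂ = 13/7.
Particular solution: y = (15/7)e^(-4x) + (13/7)e^(3x).


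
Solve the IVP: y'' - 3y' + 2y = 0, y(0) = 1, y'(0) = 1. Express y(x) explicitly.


Characteristic roots of r² - 3r + 2 = 0 are 2, 1.
General solution y = c₁ e^(2x) + c₂ e^(x).
Apply y(0) = 1: c₁ + c₂ = 1. Apply y'(0) = 1: 2 c₁ + 1 c₂ = 1.
Solve: c₁ = 0, c₂ = 1.
Particular solution: y = 0e^(2x) + e^(x).


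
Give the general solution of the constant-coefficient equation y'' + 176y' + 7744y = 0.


Characteristic equation: r² + 176r + 7744 = 0, i.e. (r + 88)² = 0.
Repeated root r = -88; include an x factor for the second linearly independent solution.
General solution: y = (C₁ + C₂x)e^(-88x).


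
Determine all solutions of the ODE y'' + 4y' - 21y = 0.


Characteristic equation: r² + 4r - 21 = 0.
Factor: (r + 7)(r - 3) = 0 ⇒ r = -7, 3 (distinct real).
General solution: y = C₁e^(-7x) + C₂e^(3x).


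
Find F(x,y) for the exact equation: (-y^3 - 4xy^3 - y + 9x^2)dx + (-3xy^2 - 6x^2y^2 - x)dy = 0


Check exactness: ∂M/∂y = -3y^2 - 12xy^2 - 1 and ∂N/∂x = -3y^2 - 12xy^2 - 1; equal, so the equation is exact.
Integrate M with respect to x (treating y as constant): ∫M dx = -xy^3 - 2x^2y^3 - xy + 3x^3 + h(y).
Differentiate w.r.t. y and set equal to N: all terms match, so h'(y) = 0 and h is a constant absorbed into C.
General solution: -xy^3 - 2x^2y^3 - xy + 3x^3 = C.


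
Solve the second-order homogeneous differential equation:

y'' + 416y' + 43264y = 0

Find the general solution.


Characteristic equation: r² + 416r + 43264 = 0, i.e. (r + 208)² = 0.
Repeated root r = -208; include an x factor for the second linearly independent solution.
General solution: y = (C₁ + C₂x)e^(-208x).


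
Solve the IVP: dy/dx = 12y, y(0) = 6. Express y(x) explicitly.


General solution of y' = 12y is y = Ce^(12x).
Apply y(0) = 6: C = 6.
Particular solution: y = 6e^(12x).


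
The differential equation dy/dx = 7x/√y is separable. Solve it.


Separate: √y dy = 7x dx.
Integrate: (2/3)y^(3/2) = (7/2)x² + C.


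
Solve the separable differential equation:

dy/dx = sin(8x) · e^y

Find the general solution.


Separate: e^(-y) dy = sin(8x) dx.
Integrate: -e^(-y) = -(1/8)cos(8x) + C₀.
Rearrange: e^(-y) = (1/8)cos(8x) + C.


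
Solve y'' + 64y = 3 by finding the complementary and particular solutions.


Homogeneous part: r² + 64 = 0 ⇒ r = ±8i, so y_h = C₁cos(8x) + C₂sin(8x).
Try constant y_p = A; plug in: 64A = 3 ⇒ A = 3/64.
General solution: y = C₁cos(8x) + C₂sin(8x) + 3/64.


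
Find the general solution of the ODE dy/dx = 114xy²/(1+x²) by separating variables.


Separate: dy/y² = 114x/(1+x²) dx.
Integrate LHS: ∫ dy/y² = -1/y.
Integrate RHS via u = 1+x²: 57ln(1+x²) + C.
Result: -1/y = 57ln(1+x²) + C.


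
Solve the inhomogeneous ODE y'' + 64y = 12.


Homogeneous part: r² + 64 = 0 ⇒ r = ±8i, so y_h = C₁cos(8x) + C₂sin(8x).
Try constant y_p = A; plug in: 64A = 12 ⇒ A = 3/16.
General solution: y = C₁cos(8x) + C₂sin(8x) + 3/16.


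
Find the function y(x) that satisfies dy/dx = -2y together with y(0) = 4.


General solution of y' = -2y is y = Ce^(-2x).
Apply y(0) = 4: C = 4.
Particular solution: y = 4e^(-2x).


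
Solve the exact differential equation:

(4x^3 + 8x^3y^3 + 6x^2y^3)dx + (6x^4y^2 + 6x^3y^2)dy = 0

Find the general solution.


Check exactness: ∂M/∂y = 24x^3y^2 + 18x^2y^2 and ∂N/∂x = 24x^3y^2 + 18x^2y^2; equal, so the equation is exact.
Integrate M with respect to x (treating y as constant): ∫M dx = x^4 + 2x^4y^3 + 2x^3y^3 + h(y).
Differentiate w.r.t. y and set equal to N: all terms match, so h'(y) = 0 and h is a constant absorbed into C.
General solution: x^4 + 2x^4y^3 + 2x^3y^3 = C.


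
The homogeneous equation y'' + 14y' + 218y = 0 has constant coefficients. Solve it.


Characteristic equation: r² + 14r + 218 = 0.
Discriminant is negative; roots r = -7 ± 13i (complex conjugate pair).
General solution uses e^(α x)(C₁ cos(β x) + C₂ sin(β x)): y = e^(-7x)(C₁cos(13x) + C₂sin(13x)).


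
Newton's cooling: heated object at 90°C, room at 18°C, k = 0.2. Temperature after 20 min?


Newton's law: dT/dt = -k(T - T_a) has solution T(t) = T_a + (T₀ - T_a)e^(-kt).
Plug in T_a = 18, T₀ = 90, k = 0.2, t = 20: T(20) = 18 + (72)e^(-4.00) ≈ 19.3°C.


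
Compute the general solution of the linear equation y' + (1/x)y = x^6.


P(x) = 1/x ⇒ μ = x^1.
(x^1 y)' = x^1·x^6 = x^7.
Integrate: x^1 y = x^8/(8) + C.
Solve for y: y = (1/8)x^7 + C/x^1.


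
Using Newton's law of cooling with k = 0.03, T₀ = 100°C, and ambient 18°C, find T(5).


Newton's law: dT/dt = -k(T - T_a) has solution T(t) = T_a + (T₀ - T_a)e^(-kt).
Plug in T_a = 18, T₀ = 100, k = 0.03, t = 5: T(5) = 18 + (82)e^(-0.15) ≈ 88.6°C.


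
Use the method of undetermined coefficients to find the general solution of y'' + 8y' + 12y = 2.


Characteristic roots of r² + 8r + 12 = 0 are -2, -6.
y_h = C₁e^(-2x) + C₂e^(-6x).
Constant forcing; try y_p = A. Then 12A = 2 ⇒ A = 1/6.
General solution: y = C₁e^(-2x) + C₂e^(-6x) + 1/6.


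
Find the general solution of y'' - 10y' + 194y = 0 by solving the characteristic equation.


Characteristic equation: r² - 10r + 194 = 0.
Discriminant is negative; roots r = 5 ± 13i (complex conjugate pair).
General solution uses e^(α x)(C₁ cos(β x) + C₂ sin(β x)): y = e^(5x)(C₁cos(13x) + C₂sin(13x)).


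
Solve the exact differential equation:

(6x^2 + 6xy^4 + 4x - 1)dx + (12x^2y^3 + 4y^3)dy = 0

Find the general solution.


Check exactness: ∂M/∂y = 24xy^3 and ∂N/∂x = 24xy^3; equal, so the equation is exact.
Integrate M with respect to x (treating y as constant): ∫M dx = 2x^3 + 3x^2y^4 + 2x^2 - x + h(y).
Differentiate w.r.t. y and set equal to N: the x-dependent terms already match, leaving h'(y) = 4y^3. Integrate: h(y) = y^4.
So F(x,y) = 2x^3 + 3x^2y^4 + 2x^2 - x + y^4.
General solution: 2x^3 + 3x^2y^4 + 2x^2 - x + y^4 = C.


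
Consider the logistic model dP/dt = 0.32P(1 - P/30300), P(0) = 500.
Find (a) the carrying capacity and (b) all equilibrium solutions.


Logistic ODE dP/dt = 0.32P(1 - P/30300) has equilibria where dP/dt = 0, i.e. P = 0 or P = 30300.
The coefficient (1 - P/K) = 0 when P = K, identifying K = 30300 as the carrying capacity.
(a) K = 30300; (b) equilibria P = 0 and P = 30300.


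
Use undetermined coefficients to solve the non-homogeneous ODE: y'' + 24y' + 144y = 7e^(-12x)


Characteristic polynomial (r + 12)² = 0; repeated root r = -12.
y_h = (C₁ + C₂x)e^(-12x). Forcing matches the repeated root (resonance), so try y_p = Ax² e^(-12x).
Substitute and solve for A: 2A = 7, so A = 7/2.
General solution: y = (C₁ + C₂x + (7/2)x²)e^(-12x).


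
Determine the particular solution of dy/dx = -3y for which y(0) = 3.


General solution of y' = -3y is y = Ce^(-3x).
Apply y(0) = 3: C = 3.
Particular solution: y = 3e^(-3x).


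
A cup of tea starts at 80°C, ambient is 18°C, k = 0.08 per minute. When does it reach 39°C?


From T(t) = T_a + (T₀ - T_a)e^(-kt), set T(t) = 39:
(39 - 18) / (80 - 18) = e^(-0.08t), so t = -ln(0.339)/0.08 ≈ 13.5 minutes.


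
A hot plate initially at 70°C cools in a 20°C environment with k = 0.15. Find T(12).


Newton's law: dT/dt = -k(T - T_a) has solution T(t) = T_a + (T₀ - T_a)e^(-kt).
Plug in T_a = 20, T₀ = 70, k = 0.15, t = 12: T(12) = 20 + (50)e^(-1.80) ≈ 28.3°C.


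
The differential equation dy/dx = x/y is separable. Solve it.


Separate variables: y dy = x dx.
Integrate both sides: y²/2 = (1/2)x^2 + C₀.
Multiply by 2: y² = x^2 + C.


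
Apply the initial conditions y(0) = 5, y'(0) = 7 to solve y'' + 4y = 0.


Characteristic roots of r² + 4 = 0 are ±2i, so y = C₁cos(2x) + C₂sin(2x).
Apply y(0) = 5: C₁ = 5. Differentiate and apply y'(0) = 7: 2·C₂ = 7, so C₂ = 7/2.
Particular solution: y = 5cos(2x) + (7/2)sin(2x).


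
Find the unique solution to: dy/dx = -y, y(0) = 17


General solution of y' = -y is y = Ce^(-x).
Apply y(0) = 17: C = 17.
Particular solution: y = 17e^(-x).


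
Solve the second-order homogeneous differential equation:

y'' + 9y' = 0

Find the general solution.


Characteristic equation: r² + 9r = 0.
Factor: (r - 0)(r + 9) = 0 ⇒ r = 0, -9 (distinct real).
General solution: y = C₁ + C₂e^(-9x).


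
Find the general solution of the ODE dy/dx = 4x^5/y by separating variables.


Separate variables: y dy = 4x^5 dx.
Integrate both sides: y²/2 = (2/3)x^6 + C₀.
Multiply by 2: y² = (4/3)x^6 + C.


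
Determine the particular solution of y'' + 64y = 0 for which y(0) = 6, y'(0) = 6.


Characteristic roots of r² + 64 = 0 are ±8i, so y = C₁cos(8x) + C₂sin(8x).
Apply y(0) = 6: C₁ = 6. Differentiate and apply y'(0) = 6: 8·C₂ = 6, so C₂ = 3/4.
Particular solution: y = 6cos(8x) + (3/4)sin(8x).


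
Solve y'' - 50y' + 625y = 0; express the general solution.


Characteristic equation: r² - 50r + 625 = 0, i.e. (r - 25)² = 0.
Repeated root r = 25; include an x factor for the second linearly independent solution.
General solution: y = (C₁ + C₂x)e^(25x).


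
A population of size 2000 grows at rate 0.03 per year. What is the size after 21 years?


The ODE dP/dt = 0.03P has solution P(t) = P(0)e^(0.03t).
Substitute P(0) = 2000 and t = 21: P(21) = 2000 e^(0.63) ≈ 3755.


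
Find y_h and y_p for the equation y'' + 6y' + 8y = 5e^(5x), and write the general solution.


Characteristic roots of r² + 6r + 8 = 0 are -2, -4.
y_h = C₁e^(-2x) + C₂e^(-4x).
Forcing exponent 5 is not a characteristic root; try y_p = Ae^(5x).
Substitute: A·(25 + (6)·5 + (8)) = A·63 = 5, so A = 5/63.
General solution: y = C₁e^(-2x) + C₂e^(-4x) + (5/63)e^(5x).


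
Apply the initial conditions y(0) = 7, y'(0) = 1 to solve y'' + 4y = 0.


Characteristic roots of r² + 4 = 0 are ±2i, so y = C₁cos(2x) + C₂sin(2x).
Apply y(0) = 7: C₁ = 7. Differentiate and apply y'(0) = 1: 2·C₂ = 1, so C₂ = 1/2.
Particular solution: y = 7cos(2x) + (1/2)sin(2x).


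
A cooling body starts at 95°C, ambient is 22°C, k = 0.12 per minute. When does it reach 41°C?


From T(t) = T_a + (T₀ - T_a)e^(-kt), set T(t) = 41:
(41 - 22) / (95 - 22) = e^(-0.12t), so t = -ln(0.260)/0.12 ≈ 11.2 minutes.


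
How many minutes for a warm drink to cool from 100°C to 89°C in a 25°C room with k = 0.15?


From T(t) = T_a + (T₀ - T_a)e^(-kt), set T(t) = 89:
(89 - 25) / (100 - 25) = e^(-0.15t), so t = -ln(0.853)/0.15 ≈ 1.1 minutes.


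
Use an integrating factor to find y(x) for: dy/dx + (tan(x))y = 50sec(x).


P(x) = tan(x) ⇒ μ = e^(∫tan(x)dx) = sec(x).
(sec(x) y)' = 50sec²(x) ⇒ sec(x) y = 50tan(x) + C.
Multiply by cos(x): y = 50sin(x) + C·cos(x).


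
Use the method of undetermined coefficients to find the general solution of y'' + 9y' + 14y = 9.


Characteristic roots of r² + 9r + 14 = 0 are -7, -2.
y_h = C₁e^(-7x) + C₂e^(-2x).
Constant forcing; try y_p = A. Then 14A = 9 ⇒ A = 9/14.
General solution: y = C₁e^(-7x) + C₂e^(-2x) + 9/14.


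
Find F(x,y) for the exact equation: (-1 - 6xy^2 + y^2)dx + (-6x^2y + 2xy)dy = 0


Check exactness: ∂M/∂y = -12xy + 2y and ∂N/∂x = -12xy + 2y; equal, so the equation is exact.
Integrate M with respect to x (treating y as constant): ∫M dx = -x - 3x^2y^2 + xy^2 + h(y).
Differentiate w.r.t. y and set equal to N: all terms match, so h'(y) = 0 and h is a constant absorbed into C.
General solution: -x - 3x^2y^2 + xy^2 = C.


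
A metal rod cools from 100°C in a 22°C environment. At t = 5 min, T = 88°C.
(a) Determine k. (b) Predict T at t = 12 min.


Newton's law: T(t) = T_a + (T₀ - T_a)e^(-kt).
(a) Use T(5) = 88: (88 - 22)/(100 - 22) = e^(-k·5), so k = -ln(0.846)/5 ≈ 0.0334.
(b) Apply k to t = 12: T(12) = 22 + (78)e^(-0.401) ≈ 74.2°C.


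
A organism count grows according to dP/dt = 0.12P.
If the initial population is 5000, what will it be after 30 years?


The ODE dP/dt = 0.12P has solution P(t) = P(0)e^(0.12t).
Substitute P(0) = 5000 and t = 30: P(30) = 5000 e^(3.60) ≈ 182991.


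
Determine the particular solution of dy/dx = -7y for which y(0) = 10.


General solution of y' = -7y is y = Ce^(-7x).
Apply y(0) = 10: C = 10.
Particular solution: y = 10e^(-7x).


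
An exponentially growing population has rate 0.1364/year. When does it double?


Exponential growth: P(t) = P₀ e^(0.1364t). Set P(t)/P₀ = 2: e^(0.1364t) = 2.
Solve: t = ln(2)/0.1364 ≈ 5.08 years.


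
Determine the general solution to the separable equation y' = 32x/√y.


Separate: √y dy = 32x dx.
Integrate: (2/3)y^(3/2) = 16x² + C.


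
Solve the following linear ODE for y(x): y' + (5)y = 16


P(x) = 5, Q(x) = 16; integrating factor μ = e^(5x).
(μ y)' = 16e^(5x) ⇒ μ y = (16/5)e^(5x) + C.
Divide by μ: y = 16/5 + Ce^(-5x).


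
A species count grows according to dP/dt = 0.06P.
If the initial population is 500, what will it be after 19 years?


The ODE dP/dt = 0.06P has solution P(t) = P(0)e^(0.06t).
Substitute P(0) = 500 and t = 19: P(19) = 500 e^(1.14) ≈ 1563.


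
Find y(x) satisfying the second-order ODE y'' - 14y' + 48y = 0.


Characteristic equation: r² - 14r + 48 = 0.
Factor: (r - 8)(r - 6) = 0 ⇒ r = 8, 6 (distinct real).
General solution: y = C₁e^(8x) + C₂e^(6x).


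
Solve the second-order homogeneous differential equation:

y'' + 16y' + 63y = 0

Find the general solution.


Characteristic equation: r² + 16r + 63 = 0.
Factor: (r + 7)(r + 9) = 0 ⇒ r = -7, -9 (distinct real).
General solution: y = C₁e^(-7x) + C₂e^(-9x).


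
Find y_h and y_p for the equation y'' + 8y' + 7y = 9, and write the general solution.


Characteristic roots of r² + 8r + 7 = 0 are -1, -7.
y_h = C₁e^(-x) + C₂e^(-7x).
Constant forcing; try y_p = A. Then 7A = 9 ⇒ A = 9/7.
General solution: y = C₁e^(-x) + C₂e^(-7x) + 9/7.


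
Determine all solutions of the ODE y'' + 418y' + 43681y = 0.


Characteristic equation: r² + 418r + 43681 = 0, i.e. (r + 209)² = 0.
Repeated root r = -209; include an x factor for the second linearly independent solution.
General solution: y = (C₁ + C₂x)e^(-209x).


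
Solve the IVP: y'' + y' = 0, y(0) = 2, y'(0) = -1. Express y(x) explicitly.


Characteristic roots of r² + r = 0 are -1, 0.
General solution y = c₁ e^(-x) + c₂.
Apply y(0) = 2: c₁ + c₂ = 2. Apply y'(0) = -1: -1 c₁ + 0 c₂ = -1.
Solve: c₁ = 1, c₂ = 1.
Particular solution: y = e^(-x) + 1.


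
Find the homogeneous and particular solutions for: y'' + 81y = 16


Homogeneous part: r² + 81 = 0 ⇒ r = ±9i, so y_h = C₁cos(9x) + C₂sin(9x).
Try constant y_p = A; plug in: 81A = 16 ⇒ A = 16/81.
General solution: y = C₁cos(9x) + C₂sin(9x) + 16/81.


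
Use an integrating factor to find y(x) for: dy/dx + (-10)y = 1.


P(x) = -10 ⇒ μ = e^(-10x).
(μ y)' = e^(-10x) ⇒ μ y = -(1/10)e^(-10x) + C.
Divide by μ: y = -1/10 + Ce^(10x).


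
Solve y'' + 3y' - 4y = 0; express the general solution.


Characteristic equation: r² + 3r - 4 = 0.
Factor: (r + 4)(r - 1) = 0 ⇒ r = -4, 1 (distinct real).
General solution: y = C₁e^(-4x) + C₂e^(x).


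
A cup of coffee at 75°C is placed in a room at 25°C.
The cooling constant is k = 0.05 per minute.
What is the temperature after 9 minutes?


Newton's law: dT/dt = -k(T - T_a) has solution T(t) = T_a + (T₀ - T_a)e^(-kt).
Plug in T_a = 25, T₀ = 75, k = 0.05, t = 9: T(9) = 25 + (50)e^(-0.45) ≈ 56.9°C.


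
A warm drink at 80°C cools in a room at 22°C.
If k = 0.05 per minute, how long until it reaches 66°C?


From T(t) = T_a + (T₀ - T_a)e^(-kt), set T(t) = 66:
(66 - 22) / (80 - 22) = e^(-0.05t), so t = -ln(0.759)/0.05 ≈ 5.5 minutes.


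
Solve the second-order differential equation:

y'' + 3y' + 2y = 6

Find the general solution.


Characteristic roots of r² + 3r + 2 = 0 are -1, -2.
y_h = C₁e^(-x) + C₂e^(-2x).
Constant forcing; try y_p = A. Then 2A = 6 ⇒ A = 3.
General solution: y = C₁e^(-x) + C₂e^(-2x) + 3.


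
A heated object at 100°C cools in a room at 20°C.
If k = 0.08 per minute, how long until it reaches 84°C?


From T(t) = T_a + (T₀ - T_a)e^(-kt), set T(t) = 84:
(84 - 20) / (100 - 20) = e^(-0.08t), so t = -ln(0.800)/0.08 ≈ 2.8 minutes.


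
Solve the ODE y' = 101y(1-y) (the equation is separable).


Separate: dy/[y(1-y)] = 101 dx.
Partial fractions: 1/[y(1-y)] = 1/y + 1/(1-y).
Integrate: ln|y/(1-y)| = 101x + C₀.
Solve for y: y = 1/(1 + Ce^(-101x)).


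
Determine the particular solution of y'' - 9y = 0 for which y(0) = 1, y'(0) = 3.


Characteristic roots of r² - 9 = 0 are -3, 3.
General solution y = c₁ e^(-3x) + c₂ e^(3x).
Apply y(0) = 1: c₁ + c₂ = 1. Apply y'(0) = 3: -3 c₁ + 3 c₂ = 3.
Solve: c₁ = 0, c₂ = 1.
Particular solution: y = 0e^(-3x) + e^(3x).


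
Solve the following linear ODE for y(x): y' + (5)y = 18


P(x) = 5, Q(x) = 18; integrating factor μ = e^(5x).
(μ y)' = 18e^(5x) ⇒ μ y = (18/5)e^(5x) + C.
Divide by μ: y = 18/5 + Ce^(-5x).


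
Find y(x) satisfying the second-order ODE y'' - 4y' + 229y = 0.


Characteristic equation: r² - 4r + 229 = 0.
Discriminant is negative; roots r = 2 ± 15i (complex conjugate pair).
General solution uses e^(α x)(C₁ cos(β x) + C₂ sin(β x)): y = e^(2x)(C₁cos(15x) + C₂sin(15x)).


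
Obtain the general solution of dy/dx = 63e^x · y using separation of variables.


Separate variables: dy/y = 63e^x dx.
Integrate: ln|y| = 63e^x + C₀.
Exponentiate: y = Ce^(63e^x).


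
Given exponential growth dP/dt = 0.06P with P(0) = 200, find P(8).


The ODE dP/dt = 0.06P has solution P(t) = P(0)e^(0.06t).
Substitute P(0) = 200 and t = 8: P(8) = 200 e^(0.48) ≈ 323.


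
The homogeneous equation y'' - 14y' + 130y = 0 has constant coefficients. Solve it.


Characteristic equation: r² - 14r + 130 = 0.
Discriminant is negative; roots r = 7 ± 9i (complex conjugate pair).
General solution uses e^(α x)(C₁ cos(β x) + C₂ sin(β x)): y = e^(7x)(C₁cos(9x) + C₂sin(9x)).


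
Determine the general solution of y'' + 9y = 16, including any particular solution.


Homogeneous part: r² + 9 = 0 ⇒ r = ±3i, so y_h = C₁cos(3x) + C₂sin(3x).
Try constant y_p = A; plug in: 9A = 16 ⇒ A = 16/9.
General solution: y = C₁cos(3x) + C₂sin(3x) + 16/9.


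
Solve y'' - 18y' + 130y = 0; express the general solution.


Characteristic equation: r² - 18r + 130 = 0.
Discriminant is negative; roots r = 9 ± 7i (complex conjugate pair).
General solution uses e^(α x)(C₁ cos(β x) + C₂ sin(β x)): y = e^(9x)(C₁cos(7x) + C₂sin(7x)).


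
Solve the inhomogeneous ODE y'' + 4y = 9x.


Homogeneous: r² + 4 = 0 ⇒ r = ±2i, y_h = C₁cos(2x) + C₂sin(2x).
Polynomial forcing; try y_p = Ax + B. Then y_p'' + 4 y_p = 4(Ax + B) = 9x, so B = 0 and A = 9/4.
General solution: y = C₁cos(2x) + C₂sin(2x) + (9/4)x.


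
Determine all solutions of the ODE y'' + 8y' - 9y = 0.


Characteristic equation: r² + 8r - 9 = 0.
Factor: (r + 9)(r - 1) = 0 ⇒ r = -9, 1 (distinct real).
General solution: y = C₁e^(-9x) + C₂e^(x).


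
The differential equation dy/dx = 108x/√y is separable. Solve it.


Separate: √y dy = 108x dx.
Integrate: (2/3)y^(3/2) = 54x² + C.


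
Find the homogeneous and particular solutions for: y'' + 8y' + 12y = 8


Characteristic roots of r² + 8r + 12 = 0 are -6, -2.
y_h = C₁e^(-6x) + C₂e^(-2x).
Constant forcing; try y_p = A. Then 12A = 8 ⇒ A = 2/3.
General solution: y = C₁e^(-6x) + C₂e^(-2x) + 2/3.


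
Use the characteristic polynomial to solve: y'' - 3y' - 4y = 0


Characteristic equation: r² - 3r - 4 = 0.
Factor: (r - 4)(r + 1) = 0 ⇒ r = 4, -1 (distinct real).
General solution: y = C₁e^(4x) + C₂e^(-x).


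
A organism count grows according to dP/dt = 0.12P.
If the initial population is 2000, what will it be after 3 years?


The ODE dP/dt = 0.12P has solution P(t) = P(0)e^(0.12t).
Substitute P(0) = 2000 and t = 3: P(3) = 2000 e^(0.36) ≈ 2867.


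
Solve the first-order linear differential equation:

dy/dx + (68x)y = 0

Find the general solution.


P(x) = 68x ⇒ μ = e^(34x²).
Q(x) = 0 so μ y is constant: y = Ce^(-34x²).


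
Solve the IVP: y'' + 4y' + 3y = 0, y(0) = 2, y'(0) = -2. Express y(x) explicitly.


Characteristic roots of r² + 4r + 3 = 0 are -1, -3.
General solution y = c₁ e^(-x) + c₂ e^(-3x).
Apply y(0) = 2: c₁ + c₂ = 2. Apply y'(0) = -2: -1 c₁ - 3 c₂ = -2.
Solve: c₁ = 2, c₂ = 0.
Particular solution: y = 2e^(-x) + 0e^(-3x).


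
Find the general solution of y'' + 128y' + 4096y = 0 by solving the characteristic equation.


Characteristic equation: r² + 128r + 4096 = 0, i.e. (r + 64)² = 0.
Repeated root r = -64; include an x factor for the second linearly independent solution.
General solution: y = (C₁ + C₂x)e^(-64x).


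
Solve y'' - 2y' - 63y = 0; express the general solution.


Characteristic equation: r² - 2r - 63 = 0.
Factor: (r - 9)(r + 7) = 0 ⇒ r = 9, -7 (distinct real).
General solution: y = C₁e^(9x) + C₂e^(-7x).


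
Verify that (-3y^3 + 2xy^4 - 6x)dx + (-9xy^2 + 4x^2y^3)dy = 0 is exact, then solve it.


Check exactness: ∂M/∂y = -9y^2 + 8xy^3 and ∂N/∂x = -9y^2 + 8xy^3; equal, so the equation is exact.
Integrate M with respect to x (treating y as constant): ∫M dx = -3xy^3 + x^2y^4 - 3x^2 + h(y).
Differentiate w.r.t. y and set equal to N: all terms match, so h'(y) = 0 and h is a constant absorbed into C.
General solution: -3xy^3 + x^2y^4 - 3x^2 = C.


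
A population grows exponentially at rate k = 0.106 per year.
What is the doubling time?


Exponential growth: P(t) = P₀ e^(0.106t). Set P(t)/P₀ = 2: e^(0.106t) = 2.
Solve: t = ln(2)/0.106 ≈ 6.54 years.


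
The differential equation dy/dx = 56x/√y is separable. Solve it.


Separate: √y dy = 56x dx.
Integrate: (2/3)y^(3/2) = 28x² + C.


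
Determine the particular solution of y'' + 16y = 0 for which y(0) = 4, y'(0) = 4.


Characteristic roots of r² + 16 = 0 are ±4i, so y = C₁cos(4x) + C₂sin(4x).
Apply y(0) = 4: C₁ = 4. Differentiate and apply y'(0) = 4: 4·C₂ = 4, so C₂ = 1.
Particular solution: y = 4cos(4x) + sin(4x).


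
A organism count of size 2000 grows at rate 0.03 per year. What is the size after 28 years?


The ODE dP/dt = 0.03P has solution P(t) = P(0)e^(0.03t).
Substitute P(0) = 2000 and t = 28: P(28) = 2000 e^(0.84) ≈ 4633.


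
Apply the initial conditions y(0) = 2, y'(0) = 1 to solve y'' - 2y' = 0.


Characteristic roots of r² - 2r = 0 are 2, 0.
General solution y = c₁ e^(2x) + c₂.
Apply y(0) = 2: c₁ + c₂ = 2. Apply y'(0) = 1: 2 c₁ + 0 c₂ = 1.
Solve: c₁ = 1/2, c₂ = 3/2.
Particular solution: y = (1/2)e^(2x) + 3/2.


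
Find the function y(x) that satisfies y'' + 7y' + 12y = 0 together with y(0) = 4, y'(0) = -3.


Characteristic roots of r² + 7r + 12 = 0 are -3, -4.
General solution y = c₁ e^(-3x) + c₂ e^(-4x).
Apply y(0) = 4: c₁ + c₂ = 4. Apply y'(0) = -3: -3 c₁ - 4 c₂ = -3.
Solve: c₁ = 13, c₂ = -9.
Particular solution: y = 13e^(-3x) - 9e^(-4x).


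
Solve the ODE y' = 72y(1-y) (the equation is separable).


Separate: dy/[y(1-y)] = 72 dx.
Partial fractions: 1/[y(1-y)] = 1/y + 1/(1-y).
Integrate: ln|y/(1-y)| = 72x + C₀.
Solve for y: y = 1/(1 + Ce^(-72x)).


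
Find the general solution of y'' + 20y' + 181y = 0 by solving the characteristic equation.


Characteristic equation: r² + 20r + 181 = 0.
Discriminant is negative; roots r = -10 ± 9i (complex conjugate pair).
General solution uses e^(α x)(C₁ cos(β x) + C₂ sin(β x)): y = e^(-10x)(C₁cos(9x) + C₂sin(9x)).


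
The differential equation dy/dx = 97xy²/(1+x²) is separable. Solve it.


Separate: dy/y² = 97x/(1+x²) dx.
Integrate LHS: ∫ dy/y² = -1/y.
Integrate RHS via u = 1+x²: (97/2)ln(1+x²) + C.
Result: -1/y = (97/2)ln(1+x²) + C.


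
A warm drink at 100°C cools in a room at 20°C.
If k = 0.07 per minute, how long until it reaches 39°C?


From T(t) = T_a + (T₀ - T_a)e^(-kt), set T(t) = 39:
(39 - 20) / (100 - 20) = e^(-0.07t), so t = -ln(0.237)/0.07 ≈ 20.5 minutes.


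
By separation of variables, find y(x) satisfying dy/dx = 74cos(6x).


g(y) = 1, so integrate directly: y = ∫ 74cos(6x) dx = (37/3)sin(6x) + C.


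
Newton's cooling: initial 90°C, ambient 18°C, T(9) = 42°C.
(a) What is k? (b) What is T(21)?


Newton's law: T(t) = T_a + (T₀ - T_a)e^(-kt).
(a) Use T(9) = 42: (42 - 18)/(90 - 18) = e^(-k·9), so k = -ln(0.333)/9 ≈ 0.1221.
(b) Apply k to t = 21: T(21) = 18 + (72)e^(-2.563) ≈ 23.5°C.


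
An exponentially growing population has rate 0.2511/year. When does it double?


Exponential growth: P(t) = P₀ e^(0.2511t). Set P(t)/P₀ = 2: e^(0.2511t) = 2.
Solve: t = ln(2)/0.2511 ≈ 2.76 years.


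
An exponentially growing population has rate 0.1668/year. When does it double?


Exponential growth: P(t) = P₀ e^(0.1668t). Set P(t)/P₀ = 2: e^(0.1668t) = 2.
Solve: t = ln(2)/0.1668 ≈ 4.16 years.


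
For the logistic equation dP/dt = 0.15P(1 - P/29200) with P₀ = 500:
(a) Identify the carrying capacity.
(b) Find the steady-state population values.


Logistic ODE dP/dt = 0.15P(1 - P/29200) has equilibria where dP/dt = 0, i.e. P = 0 or P = 29200.
The coefficient (1 - P/K) = 0 when P = K, identifying K = 29200 as the carrying capacity.
(a) K = 29200; (b) equilibria P = 0 and P = 29200.


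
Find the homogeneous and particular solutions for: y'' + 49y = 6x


Homogeneous: r² + 49 = 0 ⇒ r = ±7i, y_h = C₁cos(7x) + C₂sin(7x).
Polynomial forcing; try y_p = Ax + B. Then y_p'' + 49 y_p = 49(Ax + B) = 6x, so B = 0 and A = 6/49.
General solution: y = C₁cos(7x) + C₂sin(7x) + (6/49)x.


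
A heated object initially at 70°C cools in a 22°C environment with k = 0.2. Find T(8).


Newton's law: dT/dt = -k(T - T_a) has solution T(t) = T_a + (T₀ - T_a)e^(-kt).
Plug in T_a = 22, T₀ = 70, k = 0.2, t = 8: T(8) = 22 + (48)e^(-1.60) ≈ 31.7°C.


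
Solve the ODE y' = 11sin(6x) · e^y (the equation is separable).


Separate: e^(-y) dy = 11sin(6x) dx.
Integrate: -e^(-y) = -(11/6)cos(6x) + C₀.
Rearrange: e^(-y) = (11/6)cos(6x) + C.


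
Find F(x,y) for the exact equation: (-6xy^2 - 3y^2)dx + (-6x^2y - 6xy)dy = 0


Check exactness: ∂M/∂y = -12xy - 6y and ∂N/∂x = -12xy - 6y; equal, so the equation is exact.
Integrate M with respect to x (treating y as constant): ∫M dx = -3x^2y^2 - 3xy^2 + h(y).
Differentiate w.r.t. y and set equal to N: all terms match, so h'(y) = 0 and h is a constant absorbed into C.
General solution: -3x^2y^2 - 3xy^2 = C.


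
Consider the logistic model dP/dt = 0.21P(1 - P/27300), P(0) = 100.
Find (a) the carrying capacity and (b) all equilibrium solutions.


Logistic ODE dP/dt = 0.21P(1 - P/27300) has equilibria where dP/dt = 0, i.e. P = 0 or P = 27300.
The coefficient (1 - P/K) = 0 when P = K, identifying K = 27300 as the carrying capacity.
(a) K = 27300; (b) equilibria P = 0 and P = 27300.


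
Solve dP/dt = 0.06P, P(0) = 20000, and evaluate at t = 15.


The ODE dP/dt = 0.06P has solution P(t) = P(0)e^(0.06t).
Substitute P(0) = 20000 and t = 15: P(15) = 20000 e^(0.90) ≈ 49192.


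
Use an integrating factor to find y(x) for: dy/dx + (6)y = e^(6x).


P(x) = 6 ⇒ μ = e^(6x).
(μ y)' = e^(12x) ⇒ μ y = e^(12x)/12 + C.
Divide by μ: y = (1/12)e^(6x) + Ce^(-6x).


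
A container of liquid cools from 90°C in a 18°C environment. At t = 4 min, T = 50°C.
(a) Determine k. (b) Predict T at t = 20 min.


Newton's law: T(t) = T_a + (T₀ - T_a)e^(-kt).
(a) Use T(4) = 50: (50 - 18)/(90 - 18) = e^(-k·4), so k = -ln(0.444)/4 ≈ 0.2027.
(b) Apply k to t = 20: T(20) = 18 + (72)e^(-4.055) ≈ 19.2°C.


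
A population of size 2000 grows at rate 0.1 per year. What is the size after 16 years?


The ODE dP/dt = 0.1P has solution P(t) = P(0)e^(0.1t).
Substitute P(0) = 2000 and t = 16: P(16) = 2000 e^(1.60) ≈ 9906.


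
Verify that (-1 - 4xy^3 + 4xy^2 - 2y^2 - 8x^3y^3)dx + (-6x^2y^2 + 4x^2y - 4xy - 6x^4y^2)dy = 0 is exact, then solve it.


Check exactness: ∂M/∂y = -12xy^2 + 8xy - 4y - 24x^3y^2 and ∂N/∂x = -12xy^2 + 8xy - 4y - 24x^3y^2; equal, so the equation is exact.
Integrate M with respect to x (treating y as constant): ∫M dx = -x - 2x^2y^3 + 2x^2y^2 - 2xy^2 - 2x^4y^3 + h(y).
Differentiate w.r.t. y and set equal to N: all terms match, so h'(y) = 0 and h is a constant absorbed into C.
General solution: -x - 2x^2y^3 + 2x^2y^2 - 2xy^2 - 2x^4y^3 = C.


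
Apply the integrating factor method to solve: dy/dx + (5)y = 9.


P(x) = 5, Q(x) = 9; integrating factor μ = e^(5x).
(μ y)' = 9e^(5x) ⇒ μ y = (9/5)e^(5x) + C.
Divide by μ: y = 9/5 + Ce^(-5x).


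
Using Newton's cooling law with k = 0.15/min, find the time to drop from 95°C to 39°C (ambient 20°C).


From T(t) = T_a + (T₀ - T_a)e^(-kt), set T(t) = 39:
(39 - 20) / (95 - 20) = e^(-0.15t), so t = -ln(0.253)/0.15 ≈ 9.2 minutes.


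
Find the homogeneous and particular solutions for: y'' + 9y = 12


Homogeneous part: r² + 9 = 0 ⇒ r = ±3i, so y_h = C₁cos(3x) + C₂sin(3x).
Try constant y_p = A; plug in: 9A = 12 ⇒ A = 4/3.
General solution: y = C₁cos(3x) + C₂sin(3x) + 4/3.


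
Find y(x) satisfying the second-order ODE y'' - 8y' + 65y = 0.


Characteristic equation: r² - 8r + 65 = 0.
Discriminant is negative; roots r = 4 ± 7i (complex conjugate pair).
General solution uses e^(α x)(C₁ cos(β x) + C₂ sin(β x)): y = e^(4x)(C₁cos(7x) + C₂sin(7x)).
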